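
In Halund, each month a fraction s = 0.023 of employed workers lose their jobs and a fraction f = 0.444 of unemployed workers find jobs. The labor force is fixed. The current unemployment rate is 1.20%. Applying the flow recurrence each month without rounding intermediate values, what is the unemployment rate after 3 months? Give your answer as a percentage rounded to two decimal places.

With a fixed labor force, u_{t+1} = u_t + s·(1−u_t) − f·u_t = u_t·(1−s−f) + s.
Here 1−s−f = 0.533 and s = 0.023.
u_1 = 0.012000 × 0.533 + 0.023 = 0.029396.
u_2 = 0.029396 × 0.533 + 0.023 = 0.038668.
u_3 = 0.038668 × 0.533 + 0.023 = 0.043610.

Unemployment rate after three months ≈ 4.36%.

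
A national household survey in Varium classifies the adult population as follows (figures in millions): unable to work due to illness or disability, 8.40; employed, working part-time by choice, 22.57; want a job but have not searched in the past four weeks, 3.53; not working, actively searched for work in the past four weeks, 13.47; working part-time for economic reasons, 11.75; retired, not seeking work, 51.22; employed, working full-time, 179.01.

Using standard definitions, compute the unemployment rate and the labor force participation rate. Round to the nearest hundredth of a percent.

Employed = 22.57 + 11.75 + 179.01 = 213.33 million (anyone who worked, including part-time for economic reasons, counts as employed).
Unemployed = 13.47 million.
Labor force = 213.33 + 13.47 = 226.80 million.
Not in labor force = 8.40 + 3.53 + 51.22 = 63.15 million (those not working and not actively searching are outside the labor force — including those who want a job but have given up searching).
Civilian working-age population = 226.80 + 63.15 = 289.95 million.
Unemployment rate = 13.47 / 226.80 = 5.94%.
Labor force participation rate = 226.80 / 289.95 = 78.22%.

Unemployment rate ≈ 5.94%; labor force participation rate ≈ 78.22%.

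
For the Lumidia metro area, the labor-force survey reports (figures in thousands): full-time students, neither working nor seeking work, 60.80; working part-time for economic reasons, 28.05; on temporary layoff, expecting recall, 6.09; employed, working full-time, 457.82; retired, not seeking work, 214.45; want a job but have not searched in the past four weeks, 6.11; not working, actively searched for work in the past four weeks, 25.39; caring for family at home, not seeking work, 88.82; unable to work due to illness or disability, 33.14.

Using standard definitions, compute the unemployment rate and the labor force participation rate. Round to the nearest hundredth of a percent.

Unemployment rate ≈ 6.08%; labor force participation rate ≈ 56.19%.

Employed = 28.05 + 457.82 = 485.87 thousand (anyone who worked, including part-time for economic reasons, counts as employed).
Unemployed = 6.09 + 25.39 = 31.48 thousand (jobless and actively searching, or on temporary layoff).
Labor force = 485.87 + 31.48 = 517.35 thousand.
Not in labor force = 60.80 + 214.45 + 6.11 + 88.82 + 33.14 = 403.32 thousand (those not working and not actively searching are outside the labor force — including those who want a job but have given up searching).
Civilian working-age population = 517.35 + 403.32 = 920.67 thousand.
Unemployment rate = 31.48 / 517.35 = 6.08%.
Labor force participation rate = 517.35 / 920.67 = 56.19%.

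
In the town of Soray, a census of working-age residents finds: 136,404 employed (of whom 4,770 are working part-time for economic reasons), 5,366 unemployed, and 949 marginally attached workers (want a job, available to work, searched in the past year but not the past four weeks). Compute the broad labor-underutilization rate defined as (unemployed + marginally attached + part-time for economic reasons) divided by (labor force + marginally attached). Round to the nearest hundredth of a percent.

Broad underutilization rate ≈ 7.77%.

Labor force = 136,404 + 5,366 = 141,770.
Numerator = 5,366 + 949 + 4,770 = 11,085.
Denominator = 141,770 + 949 = 142,719.
Broad rate = 11,085 / 142,719 = 7.77%.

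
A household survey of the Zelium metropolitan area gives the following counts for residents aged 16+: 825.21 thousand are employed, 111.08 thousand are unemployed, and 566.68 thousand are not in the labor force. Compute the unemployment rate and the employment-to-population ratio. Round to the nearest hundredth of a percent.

Unemployment rate ≈ 11.86%; employment-population ratio ≈ 54.91%.

Labor force = employed + unemployed = 825.21 + 111.08 = 936.29 thousand.
Working-age population = 936.29 + 566.68 = 1,502.97 thousand.
Unemployment rate = 111.08 / 936.29 = 11.86%.
Employment-population ratio = 825.21 / 1,502.97 = 54.91%.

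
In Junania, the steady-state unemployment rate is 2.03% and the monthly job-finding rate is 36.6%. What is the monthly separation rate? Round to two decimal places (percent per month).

From u* = s/(s+f): s = u·f/(1−u).
s = 0.0203 × 36.6 / (1 − 0.0203) = 0.7430 / 0.9797 ≈ 0.76% per month.

Separation rate ≈ 0.76% per month.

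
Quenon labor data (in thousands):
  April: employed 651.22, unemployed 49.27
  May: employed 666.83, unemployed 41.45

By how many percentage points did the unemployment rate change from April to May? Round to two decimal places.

April: labor force = 651.22 + 49.27 = 700.49; u = 49.27/700.49 = 7.03%.
May: labor force = 666.83 + 41.45 = 708.28; u = 41.45/708.28 = 5.85%.
Change = 5.85% − 7.03% = −1.18 pp.

The unemployment rate changed by −1.18 percentage points.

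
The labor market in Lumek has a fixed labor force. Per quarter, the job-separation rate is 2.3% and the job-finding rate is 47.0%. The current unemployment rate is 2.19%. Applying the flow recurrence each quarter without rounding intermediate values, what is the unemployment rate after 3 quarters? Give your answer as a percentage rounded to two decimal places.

With a fixed labor force, u_{t+1} = u_t + s·(1−u_t) − f·u_t = u_t·(1−s−f) + s.
Here 1−s−f = 0.507 and s = 0.023.
u_1 = 0.021900 × 0.507 + 0.023 = 0.034103.
u_2 = 0.034103 × 0.507 + 0.023 = 0.040290.
u_3 = 0.040290 × 0.507 + 0.023 = 0.043427.

Unemployment rate after three quarters ≈ 4.34%.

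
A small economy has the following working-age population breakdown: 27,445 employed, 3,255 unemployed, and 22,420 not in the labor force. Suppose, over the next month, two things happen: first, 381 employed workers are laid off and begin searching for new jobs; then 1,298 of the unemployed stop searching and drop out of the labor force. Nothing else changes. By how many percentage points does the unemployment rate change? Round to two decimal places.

Initially, labor force = 27,445 + 3,255 = 30,700, so u = 3,255/30,700 = 10.60%.
After the first change, employed falls and unemployed rises by 381; labor force unchanged → E = 27,064, U = 3,636, labor force = 30,700.
After the second change, unemployed and labor force both fall by 1,298 → E = 27,064, U = 2,338, labor force = 29,402.
New unemployment rate = 2,338 / 29,402 = 7.95%.
Change = 7.95% − 10.60% = −2.65 percentage points.

The unemployment rate changes by −2.65 percentage points.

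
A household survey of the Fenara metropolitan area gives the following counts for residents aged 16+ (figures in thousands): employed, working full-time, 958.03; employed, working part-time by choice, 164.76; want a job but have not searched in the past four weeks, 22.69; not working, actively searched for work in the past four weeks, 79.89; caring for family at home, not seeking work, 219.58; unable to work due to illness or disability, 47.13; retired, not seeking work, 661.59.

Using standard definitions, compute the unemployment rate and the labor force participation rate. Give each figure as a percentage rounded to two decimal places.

Employed = 958.03 + 164.76 = 1,122.79 thousand.
Unemployed = 79.89 thousand.
Labor force = 1,122.79 + 79.89 = 1,202.68 thousand.
Not in labor force = 22.69 + 219.58 + 47.13 + 661.59 = 950.99 thousand (those not working and not actively searching are outside the labor force — including those who want a job but have given up searching).
Civilian working-age population = 1,202.68 + 950.99 = 2,153.67 thousand.
Unemployment rate = 79.89 / 1,202.68 = 6.64%.
Labor force participation rate = 1,202.68 / 2,153.67 = 55.84%.

Unemployment rate ≈ 6.64%; labor force participation rate ≈ 55.84%.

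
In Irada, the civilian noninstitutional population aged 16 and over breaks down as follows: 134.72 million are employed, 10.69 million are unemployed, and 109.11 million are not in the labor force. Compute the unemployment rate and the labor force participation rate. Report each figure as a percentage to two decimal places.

Labor force = employed + unemployed = 134.72 + 10.69 = 145.41 million.
Working-age population = 145.41 + 109.11 = 254.52 million.
Unemployment rate = 10.69 / 145.41 = 7.35%.
Labor force participation rate = 145.41 / 254.52 = 57.13%.

Unemployment rate ≈ 7.35%; labor force participation rate ≈ 57.13%.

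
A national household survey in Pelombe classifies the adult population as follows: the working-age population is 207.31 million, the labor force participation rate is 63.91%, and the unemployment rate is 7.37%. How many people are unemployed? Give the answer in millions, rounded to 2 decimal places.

Labor force = 0.6391 × 207.31 = 132.49 million.
Unemployed = 0.0737 × 132.49 ≈ 9.76 million.

About 9.76 million are unemployed.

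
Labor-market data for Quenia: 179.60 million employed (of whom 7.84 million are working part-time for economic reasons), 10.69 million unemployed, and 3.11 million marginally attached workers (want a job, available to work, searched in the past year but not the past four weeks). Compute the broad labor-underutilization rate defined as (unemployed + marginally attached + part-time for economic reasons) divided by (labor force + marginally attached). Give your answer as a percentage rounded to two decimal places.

Broad underutilization rate ≈ 11.19%.

Labor force = 179.60 + 10.69 = 190.29 million.
Numerator = 10.69 + 3.11 + 7.84 = 21.64 million.
Denominator = 190.29 + 3.11 = 193.40 million.
Broad rate = 21.64 / 193.40 = 11.19%.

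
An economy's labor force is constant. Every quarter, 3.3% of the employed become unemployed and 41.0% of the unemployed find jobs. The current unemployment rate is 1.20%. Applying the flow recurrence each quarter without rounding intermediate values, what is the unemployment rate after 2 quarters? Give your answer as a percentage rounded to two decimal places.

With a fixed labor force, u_{t+1} = u_t + s·(1−u_t) − f·u_t = u_t·(1−s−f) + s.
Here 1−s−f = 0.557 and s = 0.033.
u_1 = 0.012000 × 0.557 + 0.033 = 0.039684.
u_2 = 0.039684 × 0.557 + 0.033 = 0.055104.

Unemployment rate after two quarters ≈ 5.51%.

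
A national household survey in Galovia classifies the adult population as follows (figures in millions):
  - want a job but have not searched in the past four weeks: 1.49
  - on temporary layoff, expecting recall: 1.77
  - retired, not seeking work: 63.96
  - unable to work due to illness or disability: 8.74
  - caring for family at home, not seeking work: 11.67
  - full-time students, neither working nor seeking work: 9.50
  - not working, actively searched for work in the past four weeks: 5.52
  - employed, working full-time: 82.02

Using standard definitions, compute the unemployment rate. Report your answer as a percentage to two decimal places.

Employed = 82.02 million.
Unemployed = 1.77 + 5.52 = 7.29 million (jobless and actively searching, or on temporary layoff).
Labor force = 82.02 + 7.29 = 89.31 million.
Unemployment rate = 7.29 / 89.31 = 8.16%.

Unemployment rate ≈ 8.16%.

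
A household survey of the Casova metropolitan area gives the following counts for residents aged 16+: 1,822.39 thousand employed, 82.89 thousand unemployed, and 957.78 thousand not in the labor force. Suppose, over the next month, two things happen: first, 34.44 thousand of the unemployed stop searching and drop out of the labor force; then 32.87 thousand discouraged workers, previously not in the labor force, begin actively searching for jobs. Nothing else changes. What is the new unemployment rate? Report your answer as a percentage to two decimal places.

Initially, labor force = 1,822.39 + 82.89 = 1,905.28 thousand, so u = 82.89/1,905.28 = 4.35%.
After the first change, unemployed and labor force both fall by 34.44 → E = 1,822.39, U = 48.45, labor force = 1,870.84 thousand.
After the second change, unemployed and labor force both rise by 32.87 → E = 1,822.39, U = 81.32, labor force = 1,903.71 thousand.
New unemployment rate = 81.32 / 1,903.71 = 4.27%.

New unemployment rate ≈ 4.27%.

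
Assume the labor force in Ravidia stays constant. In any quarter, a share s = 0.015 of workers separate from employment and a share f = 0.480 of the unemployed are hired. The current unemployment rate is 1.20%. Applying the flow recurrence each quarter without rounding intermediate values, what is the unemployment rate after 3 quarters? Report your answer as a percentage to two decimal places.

Unemployment rate after three quarters ≈ 2.79%.

With a fixed labor force, u_{t+1} = u_t + s·(1−u_t) − f·u_t = u_t·(1−s−f) + s.
Here 1−s−f = 0.505 and s = 0.015.
u_1 = 0.012000 × 0.505 + 0.015 = 0.021060.
u_2 = 0.021060 × 0.505 + 0.015 = 0.025635.
u_3 = 0.025635 × 0.505 + 0.015 = 0.027946.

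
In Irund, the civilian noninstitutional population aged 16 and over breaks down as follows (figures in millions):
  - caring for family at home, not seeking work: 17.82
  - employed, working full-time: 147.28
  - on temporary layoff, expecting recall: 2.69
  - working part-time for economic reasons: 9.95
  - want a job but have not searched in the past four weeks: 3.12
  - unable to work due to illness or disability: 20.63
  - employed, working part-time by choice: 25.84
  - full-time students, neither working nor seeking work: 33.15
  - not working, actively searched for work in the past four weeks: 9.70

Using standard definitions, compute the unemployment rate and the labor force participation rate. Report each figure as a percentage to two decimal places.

Unemployment rate ≈ 6.34%; labor force participation rate ≈ 72.34%.

Employed = 147.28 + 9.95 + 25.84 = 183.07 million (anyone who worked, including part-time for economic reasons, counts as employed).
Unemployed = 2.69 + 9.70 = 12.39 million (jobless and actively searching, or on temporary layoff).
Labor force = 183.07 + 12.39 = 195.46 million.
Not in labor force = 17.82 + 3.12 + 20.63 + 33.15 = 74.72 million (those not working and not actively searching are outside the labor force — including those who want a job but have given up searching).
Civilian working-age population = 195.46 + 74.72 = 270.18 million.
Unemployment rate = 12.39 / 195.46 = 6.34%.
Labor force participation rate = 195.46 / 270.18 = 72.34%.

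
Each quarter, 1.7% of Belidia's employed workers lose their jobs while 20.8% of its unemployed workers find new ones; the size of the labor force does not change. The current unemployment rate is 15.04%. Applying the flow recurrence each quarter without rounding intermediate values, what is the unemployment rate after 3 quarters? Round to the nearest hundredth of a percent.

Unemployment rate after three quarters ≈ 11.04%.

With a fixed labor force, u_{t+1} = u_t + s·(1−u_t) − f·u_t = u_t·(1−s−f) + s.
Here 1−s−f = 0.775 and s = 0.017.
u_1 = 0.150400 × 0.775 + 0.017 = 0.133560.
u_2 = 0.133560 × 0.775 + 0.017 = 0.120509.
u_3 = 0.120509 × 0.775 + 0.017 = 0.110394.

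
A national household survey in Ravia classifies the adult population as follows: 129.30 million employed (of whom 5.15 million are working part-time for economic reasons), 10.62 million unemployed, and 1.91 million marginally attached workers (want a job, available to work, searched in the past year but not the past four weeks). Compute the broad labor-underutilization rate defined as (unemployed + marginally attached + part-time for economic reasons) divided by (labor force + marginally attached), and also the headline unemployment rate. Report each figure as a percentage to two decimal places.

Labor force = 129.30 + 10.62 = 139.92 million.
Numerator = 10.62 + 1.91 + 5.15 = 17.68 million.
Denominator = 139.92 + 1.91 = 141.83 million.
Broad rate = 17.68 / 141.83 = 12.47%.
Headline unemployment rate = 10.62 / 139.92 = 7.59%.

Broad underutilization rate ≈ 12.47%; headline unemployment rate ≈ 7.59%.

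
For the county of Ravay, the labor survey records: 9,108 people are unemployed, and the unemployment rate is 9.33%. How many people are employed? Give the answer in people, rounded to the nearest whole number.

About 88,513 are employed.

Labor force = U / u = 9,108 / 0.0933 ≈ 97,621.
Employed = labor force − unemployed = 97,621 − 9,108 = 88,513.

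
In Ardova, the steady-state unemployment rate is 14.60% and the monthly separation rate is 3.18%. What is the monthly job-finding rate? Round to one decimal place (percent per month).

From u* = s/(s+f): f = s·(1−u)/u.
f = 3.18 × (1 − 0.1460) / 0.1460 = 2.7157 / 0.1460 ≈ 18.6% per month.

Job-finding rate ≈ 18.6% per month.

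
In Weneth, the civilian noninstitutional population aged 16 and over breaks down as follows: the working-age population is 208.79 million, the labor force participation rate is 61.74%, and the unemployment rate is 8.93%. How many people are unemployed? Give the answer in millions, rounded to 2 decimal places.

Labor force = 0.6174 × 208.79 = 128.91 million.
Unemployed = 0.0893 × 128.91 ≈ 11.51 million.

About 11.51 million are unemployed.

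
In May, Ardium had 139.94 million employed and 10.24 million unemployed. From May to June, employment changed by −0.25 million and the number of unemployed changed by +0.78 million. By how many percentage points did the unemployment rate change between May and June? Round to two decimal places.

May: labor force = 139.94 + 10.24 = 150.18; u = 10.24/150.18 = 6.82%.
June: labor force = 139.69 + 11.02 = 150.71; u = 11.02/150.71 = 7.31%.
Change = 7.31% − 6.82% = +0.49 pp.

The unemployment rate changed by +0.49 percentage points.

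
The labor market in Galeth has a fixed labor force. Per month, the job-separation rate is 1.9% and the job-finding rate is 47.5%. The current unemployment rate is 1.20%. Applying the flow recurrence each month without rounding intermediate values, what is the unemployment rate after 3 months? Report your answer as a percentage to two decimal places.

With a fixed labor force, u_{t+1} = u_t + s·(1−u_t) − f·u_t = u_t·(1−s−f) + s.
Here 1−s−f = 0.506 and s = 0.019.
u_1 = 0.012000 × 0.506 + 0.019 = 0.025072.
u_2 = 0.025072 × 0.506 + 0.019 = 0.031686.
u_3 = 0.031686 × 0.506 + 0.019 = 0.035033.

Unemployment rate after three months ≈ 3.50%.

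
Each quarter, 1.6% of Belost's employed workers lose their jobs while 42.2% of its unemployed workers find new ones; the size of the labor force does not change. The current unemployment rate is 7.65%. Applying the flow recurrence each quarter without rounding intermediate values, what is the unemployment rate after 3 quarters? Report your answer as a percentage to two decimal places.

With a fixed labor force, u_{t+1} = u_t + s·(1−u_t) − f·u_t = u_t·(1−s−f) + s.
Here 1−s−f = 0.562 and s = 0.016.
u_1 = 0.076500 × 0.562 + 0.016 = 0.058993.
u_2 = 0.058993 × 0.562 + 0.016 = 0.049154.
u_3 = 0.049154 × 0.562 + 0.016 = 0.043625.

Unemployment rate after three quarters ≈ 4.36%.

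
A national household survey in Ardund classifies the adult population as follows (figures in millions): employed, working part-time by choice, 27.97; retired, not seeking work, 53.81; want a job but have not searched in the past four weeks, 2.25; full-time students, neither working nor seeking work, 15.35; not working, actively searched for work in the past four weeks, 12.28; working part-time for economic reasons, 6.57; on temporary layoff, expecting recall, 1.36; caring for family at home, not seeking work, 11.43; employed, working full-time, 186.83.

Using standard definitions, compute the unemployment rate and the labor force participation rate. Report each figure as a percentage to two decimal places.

Unemployment rate ≈ 5.80%; labor force participation rate ≈ 73.94%.

Employed = 27.97 + 6.57 + 186.83 = 221.37 million (anyone who worked, including part-time for economic reasons, counts as employed).
Unemployed = 12.28 + 1.36 = 13.64 million (jobless and actively searching, or on temporary layoff).
Labor force = 221.37 + 13.64 = 235.01 million.
Not in labor force = 53.81 + 2.25 + 15.35 + 11.43 = 82.84 million (those not working and not actively searching are outside the labor force — including those who want a job but have given up searching).
Civilian working-age population = 235.01 + 82.84 = 317.85 million.
Unemployment rate = 13.64 / 235.01 = 5.80%.
Labor force participation rate = 235.01 / 317.85 = 73.94%.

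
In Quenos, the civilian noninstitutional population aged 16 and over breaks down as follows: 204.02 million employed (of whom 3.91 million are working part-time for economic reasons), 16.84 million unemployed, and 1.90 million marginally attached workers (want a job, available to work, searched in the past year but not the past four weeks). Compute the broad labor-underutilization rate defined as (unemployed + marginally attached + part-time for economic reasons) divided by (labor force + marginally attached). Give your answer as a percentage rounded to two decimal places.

Broad underutilization rate ≈ 10.17%.

Labor force = 204.02 + 16.84 = 220.86 million.
Numerator = 16.84 + 1.90 + 3.91 = 22.65 million.
Denominator = 220.86 + 1.90 = 222.76 million.
Broad rate = 22.65 / 222.76 = 10.17%.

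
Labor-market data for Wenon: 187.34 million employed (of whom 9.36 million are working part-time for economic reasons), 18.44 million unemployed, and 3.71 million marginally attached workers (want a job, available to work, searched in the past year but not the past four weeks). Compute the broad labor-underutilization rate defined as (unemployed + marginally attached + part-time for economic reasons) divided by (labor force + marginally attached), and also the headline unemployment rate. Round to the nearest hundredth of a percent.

Broad underutilization rate ≈ 15.04%; headline unemployment rate ≈ 8.96%.

Labor force = 187.34 + 18.44 = 205.78 million.
Numerator = 18.44 + 3.71 + 9.36 = 31.51 million.
Denominator = 205.78 + 3.71 = 209.49 million.
Broad rate = 31.51 / 209.49 = 15.04%.
Headline unemployment rate = 18.44 / 205.78 = 8.96%.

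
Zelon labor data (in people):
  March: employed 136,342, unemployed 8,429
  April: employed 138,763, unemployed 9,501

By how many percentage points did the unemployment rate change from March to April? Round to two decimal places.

The unemployment rate changed by +0.59 percentage points.

March: labor force = 136,342 + 8,429 = 144,771; u = 8,429/144,771 = 5.82%.
April: labor force = 138,763 + 9,501 = 148,264; u = 9,501/148,264 = 6.41%.
Change = 6.41% − 5.82% = +0.59 pp.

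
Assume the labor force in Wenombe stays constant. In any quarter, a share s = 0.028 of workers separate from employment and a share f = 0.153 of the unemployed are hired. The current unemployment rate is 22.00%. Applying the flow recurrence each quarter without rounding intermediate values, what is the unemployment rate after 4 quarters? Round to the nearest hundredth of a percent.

Unemployment rate after four quarters ≈ 18.41%.

With a fixed labor force, u_{t+1} = u_t + s·(1−u_t) − f·u_t = u_t·(1−s−f) + s.
Here 1−s−f = 0.819 and s = 0.028.
u_1 = 0.220000 × 0.819 + 0.028 = 0.208180.
u_2 = 0.208180 × 0.819 + 0.028 = 0.198499.
u_3 = 0.198499 × 0.819 + 0.028 = 0.190571.
u_4 = 0.190571 × 0.819 + 0.028 = 0.184078.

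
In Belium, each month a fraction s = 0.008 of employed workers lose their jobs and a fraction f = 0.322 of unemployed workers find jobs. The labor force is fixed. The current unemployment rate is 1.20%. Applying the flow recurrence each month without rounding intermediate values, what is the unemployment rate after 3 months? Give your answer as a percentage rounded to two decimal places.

With a fixed labor force, u_{t+1} = u_t + s·(1−u_t) − f·u_t = u_t·(1−s−f) + s.
Here 1−s−f = 0.670 and s = 0.008.
u_1 = 0.012000 × 0.670 + 0.008 = 0.016040.
u_2 = 0.016040 × 0.670 + 0.008 = 0.018747.
u_3 = 0.018747 × 0.670 + 0.008 = 0.020560.

Unemployment rate after three months ≈ 2.06%.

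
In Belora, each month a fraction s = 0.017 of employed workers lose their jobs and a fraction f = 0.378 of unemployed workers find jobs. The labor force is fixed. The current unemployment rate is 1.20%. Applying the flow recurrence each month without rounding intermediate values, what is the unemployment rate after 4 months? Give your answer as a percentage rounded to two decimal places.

Unemployment rate after four months ≈ 3.89%.

With a fixed labor force, u_{t+1} = u_t + s·(1−u_t) − f·u_t = u_t·(1−s−f) + s.
Here 1−s−f = 0.605 and s = 0.017.
u_1 = 0.012000 × 0.605 + 0.017 = 0.024260.
u_2 = 0.024260 × 0.605 + 0.017 = 0.031677.
u_3 = 0.031677 × 0.605 + 0.017 = 0.036165.
u_4 = 0.036165 × 0.605 + 0.017 = 0.038880.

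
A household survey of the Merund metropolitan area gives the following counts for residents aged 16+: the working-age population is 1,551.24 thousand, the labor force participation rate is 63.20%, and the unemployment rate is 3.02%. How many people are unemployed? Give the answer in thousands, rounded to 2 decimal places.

Labor force = 0.6320 × 1,551.24 = 980.38 thousand.
Unemployed = 0.0302 × 980.38 ≈ 29.61 thousand.

About 29.61 thousand are unemployed.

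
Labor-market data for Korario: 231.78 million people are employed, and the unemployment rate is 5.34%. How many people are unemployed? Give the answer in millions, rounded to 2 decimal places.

Let U be the number unemployed. The labor force is E + U, and U/(E+U) = 0.0534.
So U = 0.0534 × 231.78 / (1 − 0.0534) = 12.3771 / 0.9466 ≈ 13.08 million.

About 13.08 million are unemployed.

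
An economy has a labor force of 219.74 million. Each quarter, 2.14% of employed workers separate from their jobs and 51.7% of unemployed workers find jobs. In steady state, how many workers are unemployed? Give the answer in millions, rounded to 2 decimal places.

About 8.73 million are unemployed in steady state.

Steady-state unemployment rate u* = s/(s+f) = 2.14/(2.14+51.7) = 0.039747.
Unemployed = u* × labor force = 0.039747 × 219.74 ≈ 8.73 million.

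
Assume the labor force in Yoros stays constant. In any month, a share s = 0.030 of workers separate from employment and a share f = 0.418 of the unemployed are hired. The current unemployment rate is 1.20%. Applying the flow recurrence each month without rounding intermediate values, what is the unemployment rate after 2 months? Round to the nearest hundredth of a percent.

With a fixed labor force, u_{t+1} = u_t + s·(1−u_t) − f·u_t = u_t·(1−s−f) + s.
Here 1−s−f = 0.552 and s = 0.030.
u_1 = 0.012000 × 0.552 + 0.030 = 0.036624.
u_2 = 0.036624 × 0.552 + 0.030 = 0.050216.

Unemployment rate after two months ≈ 5.02%.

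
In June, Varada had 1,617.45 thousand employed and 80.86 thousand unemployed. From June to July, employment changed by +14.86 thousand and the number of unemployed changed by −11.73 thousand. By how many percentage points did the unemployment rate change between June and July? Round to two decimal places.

June: labor force = 1,617.45 + 80.86 = 1,698.31; u = 80.86/1,698.31 = 4.76%.
July: labor force = 1,632.31 + 69.13 = 1,701.44; u = 69.13/1,701.44 = 4.06%.
Change = 4.06% − 4.76% = −0.70 pp.

The unemployment rate changed by −0.70 percentage points.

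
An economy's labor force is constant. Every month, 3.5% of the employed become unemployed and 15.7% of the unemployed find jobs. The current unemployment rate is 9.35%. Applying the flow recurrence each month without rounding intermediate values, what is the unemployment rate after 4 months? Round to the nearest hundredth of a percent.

Unemployment rate after four months ≈ 14.44%.

With a fixed labor force, u_{t+1} = u_t + s·(1−u_t) − f·u_t = u_t·(1−s−f) + s.
Here 1−s−f = 0.808 and s = 0.035.
u_1 = 0.093500 × 0.808 + 0.035 = 0.110548.
u_2 = 0.110548 × 0.808 + 0.035 = 0.124323.
u_3 = 0.124323 × 0.808 + 0.035 = 0.135453.
u_4 = 0.135453 × 0.808 + 0.035 = 0.144446.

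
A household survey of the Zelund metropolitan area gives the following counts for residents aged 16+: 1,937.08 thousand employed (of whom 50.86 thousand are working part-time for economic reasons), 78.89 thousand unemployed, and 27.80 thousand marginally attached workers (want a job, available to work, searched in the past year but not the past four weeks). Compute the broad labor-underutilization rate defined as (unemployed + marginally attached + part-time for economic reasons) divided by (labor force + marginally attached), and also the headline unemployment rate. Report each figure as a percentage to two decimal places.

Broad underutilization rate ≈ 7.71%; headline unemployment rate ≈ 3.91%.

Labor force = 1,937.08 + 78.89 = 2,015.97 thousand.
Numerator = 78.89 + 27.80 + 50.86 = 157.55 thousand.
Denominator = 2,015.97 + 27.80 = 2,043.77 thousand.
Broad rate = 157.55 / 2,043.77 = 7.71%.
Headline unemployment rate = 78.89 / 2,015.97 = 3.91%.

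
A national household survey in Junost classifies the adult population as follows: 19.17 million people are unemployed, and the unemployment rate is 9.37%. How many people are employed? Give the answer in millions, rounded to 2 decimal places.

About 185.42 million are employed.

Labor force = U / u = 19.17 / 0.0937 ≈ 204.59 million.
Employed = labor force − unemployed = 204.59 − 19.17 = 185.42 million.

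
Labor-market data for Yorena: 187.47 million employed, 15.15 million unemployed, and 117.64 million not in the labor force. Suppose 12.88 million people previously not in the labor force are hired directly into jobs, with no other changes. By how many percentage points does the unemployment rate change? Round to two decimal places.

The unemployment rate changes by −0.45 percentage points.

Initially, labor force = 187.47 + 15.15 = 202.62 million, so u = 15.15/202.62 = 7.48%.
After the change, employed and labor force both rise by 12.88; unemployed unchanged → E = 200.35, U = 15.15, labor force = 215.50 million.
New unemployment rate = 15.15 / 215.50 = 7.03%.
Change = 7.03% − 7.48% = −0.45 percentage points.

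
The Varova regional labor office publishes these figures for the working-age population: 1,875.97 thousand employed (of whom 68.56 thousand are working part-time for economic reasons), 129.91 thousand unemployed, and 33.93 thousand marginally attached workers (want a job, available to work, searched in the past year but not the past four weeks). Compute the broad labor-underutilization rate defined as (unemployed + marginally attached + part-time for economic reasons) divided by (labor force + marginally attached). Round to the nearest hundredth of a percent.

Labor force = 1,875.97 + 129.91 = 2,005.88 thousand.
Numerator = 129.91 + 33.93 + 68.56 = 232.40 thousand.
Denominator = 2,005.88 + 33.93 = 2,039.81 thousand.
Broad rate = 232.40 / 2,039.81 = 11.39%.

Broad underutilization rate ≈ 11.39%.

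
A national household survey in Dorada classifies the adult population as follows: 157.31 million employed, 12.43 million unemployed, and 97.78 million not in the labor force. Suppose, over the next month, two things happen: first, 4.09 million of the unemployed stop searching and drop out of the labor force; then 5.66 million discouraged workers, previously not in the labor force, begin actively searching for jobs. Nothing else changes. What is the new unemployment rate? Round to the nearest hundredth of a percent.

Initially, labor force = 157.31 + 12.43 = 169.74 million, so u = 12.43/169.74 = 7.32%.
After the first change, unemployed and labor force both fall by 4.09 → E = 157.31, U = 8.34, labor force = 165.65 million.
After the second change, unemployed and labor force both rise by 5.66 → E = 157.31, U = 14.00, labor force = 171.31 million.
New unemployment rate = 14.00 / 171.31 = 8.17%.

New unemployment rate ≈ 8.17%.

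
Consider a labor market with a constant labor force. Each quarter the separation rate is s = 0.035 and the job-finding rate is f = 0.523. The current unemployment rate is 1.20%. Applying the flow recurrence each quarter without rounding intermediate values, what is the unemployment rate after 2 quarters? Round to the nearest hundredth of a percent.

Unemployment rate after two quarters ≈ 5.28%.

With a fixed labor force, u_{t+1} = u_t + s·(1−u_t) − f·u_t = u_t·(1−s−f) + s.
Here 1−s−f = 0.442 and s = 0.035.
u_1 = 0.012000 × 0.442 + 0.035 = 0.040304.
u_2 = 0.040304 × 0.442 + 0.035 = 0.052814.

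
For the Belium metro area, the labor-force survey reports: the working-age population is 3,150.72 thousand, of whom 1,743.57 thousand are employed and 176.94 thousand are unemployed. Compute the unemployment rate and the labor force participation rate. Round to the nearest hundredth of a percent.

Labor force = employed + unemployed = 1,743.57 + 176.94 = 1,920.51 thousand.
Unemployment rate = 176.94 / 1,920.51 = 9.21%.
Labor force participation rate = 1,920.51 / 3,150.72 = 60.95%.

Unemployment rate ≈ 9.21%; labor force participation rate ≈ 60.95%.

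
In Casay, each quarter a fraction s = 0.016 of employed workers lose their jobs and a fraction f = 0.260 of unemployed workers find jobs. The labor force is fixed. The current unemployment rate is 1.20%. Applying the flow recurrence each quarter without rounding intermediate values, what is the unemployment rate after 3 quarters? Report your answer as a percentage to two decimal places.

With a fixed labor force, u_{t+1} = u_t + s·(1−u_t) − f·u_t = u_t·(1−s−f) + s.
Here 1−s−f = 0.724 and s = 0.016.
u_1 = 0.012000 × 0.724 + 0.016 = 0.024688.
u_2 = 0.024688 × 0.724 + 0.016 = 0.033874.
u_3 = 0.033874 × 0.724 + 0.016 = 0.040525.

Unemployment rate after three quarters ≈ 4.05%.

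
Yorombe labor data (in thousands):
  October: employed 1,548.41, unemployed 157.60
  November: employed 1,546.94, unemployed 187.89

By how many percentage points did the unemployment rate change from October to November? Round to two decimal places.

The unemployment rate changed by +1.59 percentage points.

October: labor force = 1,548.41 + 157.60 = 1,706.01; u = 157.60/1,706.01 = 9.24%.
November: labor force = 1,546.94 + 187.89 = 1,734.83; u = 187.89/1,734.83 = 10.83%.
Change = 10.83% − 9.24% = +1.59 pp.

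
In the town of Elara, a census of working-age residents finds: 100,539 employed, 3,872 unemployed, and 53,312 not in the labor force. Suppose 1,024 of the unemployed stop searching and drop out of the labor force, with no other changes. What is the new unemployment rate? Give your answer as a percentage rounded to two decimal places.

New unemployment rate ≈ 2.75%.

Initially, labor force = 100,539 + 3,872 = 104,411, so u = 3,872/104,411 = 3.71%.
After the change, unemployed and labor force both fall by 1,024 → E = 100,539, U = 2,848, labor force = 103,387.
New unemployment rate = 2,848 / 103,387 = 2.75%.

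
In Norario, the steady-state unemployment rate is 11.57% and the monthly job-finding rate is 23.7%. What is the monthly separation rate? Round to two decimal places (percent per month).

Separation rate ≈ 3.10% per month.

From u* = s/(s+f): s = u·f/(1−u).
s = 0.1157 × 23.7 / (1 − 0.1157) = 2.7421 / 0.8843 ≈ 3.10% per month.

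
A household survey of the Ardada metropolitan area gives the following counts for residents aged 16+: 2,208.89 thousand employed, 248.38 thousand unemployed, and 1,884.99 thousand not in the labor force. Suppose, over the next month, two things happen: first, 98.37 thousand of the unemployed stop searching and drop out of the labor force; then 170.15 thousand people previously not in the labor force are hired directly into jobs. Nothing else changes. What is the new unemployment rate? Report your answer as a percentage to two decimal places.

Initially, labor force = 2,208.89 + 248.38 = 2,457.27 thousand, so u = 248.38/2,457.27 = 10.11%.
After the first change, unemployed and labor force both fall by 98.37 → E = 2,208.89, U = 150.01, labor force = 2,358.90 thousand.
After the second change, employed and labor force both rise by 170.15; unemployed unchanged → E = 2,379.04, U = 150.01, labor force = 2,529.05 thousand.
New unemployment rate = 150.01 / 2,529.05 = 5.93%.

New unemployment rate ≈ 5.93%.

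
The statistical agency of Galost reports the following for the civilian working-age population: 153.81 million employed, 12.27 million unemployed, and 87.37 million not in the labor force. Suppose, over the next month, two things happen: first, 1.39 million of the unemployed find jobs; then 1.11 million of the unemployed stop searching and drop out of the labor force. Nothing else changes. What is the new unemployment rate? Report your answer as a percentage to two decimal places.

New unemployment rate ≈ 5.92%.

Initially, labor force = 153.81 + 12.27 = 166.08 million, so u = 12.27/166.08 = 7.39%.
After the first change, unemployed falls and employed rises by 1.39; labor force unchanged → E = 155.20, U = 10.88, labor force = 166.08 million.
After the second change, unemployed and labor force both fall by 1.11 → E = 155.20, U = 9.77, labor force = 164.97 million.
New unemployment rate = 9.77 / 164.97 = 5.92%.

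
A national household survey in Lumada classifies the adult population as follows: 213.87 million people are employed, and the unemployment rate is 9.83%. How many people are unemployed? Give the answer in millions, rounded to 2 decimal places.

Let U be the number unemployed. The labor force is E + U, and U/(E+U) = 0.0983.
So U = 0.0983 × 213.87 / (1 − 0.0983) = 21.0234 / 0.9017 ≈ 23.32 million.

About 23.32 million are unemployed.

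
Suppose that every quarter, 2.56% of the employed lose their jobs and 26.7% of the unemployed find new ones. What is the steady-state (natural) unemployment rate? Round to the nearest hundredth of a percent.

Steady-state unemployment rate ≈ 8.75%.

At steady state the flows balance: s·E = f·U, so U/(E+U) = s/(s+f).
u* = 2.56 / (2.56 + 26.7) = 2.56 / 29.26 = 8.75%.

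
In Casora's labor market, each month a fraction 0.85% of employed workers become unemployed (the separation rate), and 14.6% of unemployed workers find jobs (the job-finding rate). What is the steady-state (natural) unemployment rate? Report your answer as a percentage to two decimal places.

At steady state the flows balance: s·E = f·U, so U/(E+U) = s/(s+f).
u* = 0.85 / (0.85 + 14.6) = 0.85 / 15.45 = 5.50%.

Steady-state unemployment rate ≈ 5.50%.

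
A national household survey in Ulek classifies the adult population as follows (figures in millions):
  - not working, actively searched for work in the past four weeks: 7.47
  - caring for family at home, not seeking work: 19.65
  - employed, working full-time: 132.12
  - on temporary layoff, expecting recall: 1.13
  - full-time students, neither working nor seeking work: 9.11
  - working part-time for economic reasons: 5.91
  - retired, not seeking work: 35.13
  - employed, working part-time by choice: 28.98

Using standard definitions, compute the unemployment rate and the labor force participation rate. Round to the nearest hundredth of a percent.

Employed = 132.12 + 5.91 + 28.98 = 167.01 million (anyone who worked, including part-time for economic reasons, counts as employed).
Unemployed = 7.47 + 1.13 = 8.60 million (jobless and actively searching, or on temporary layoff).
Labor force = 167.01 + 8.60 = 175.61 million.
Not in labor force = 19.65 + 9.11 + 35.13 = 63.89 million (those not working and not actively searching are outside the labor force).
Civilian working-age population = 175.61 + 63.89 = 239.50 million.
Unemployment rate = 8.60 / 175.61 = 4.90%.
Labor force participation rate = 175.61 / 239.50 = 73.32%.

Unemployment rate ≈ 4.90%; labor force participation rate ≈ 73.32%.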